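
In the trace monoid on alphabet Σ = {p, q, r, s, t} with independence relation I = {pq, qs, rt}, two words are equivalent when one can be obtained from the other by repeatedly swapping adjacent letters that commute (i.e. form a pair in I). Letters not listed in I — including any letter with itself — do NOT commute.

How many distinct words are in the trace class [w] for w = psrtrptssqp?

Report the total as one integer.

12

drop 0:p onto floor
drop 1:s onto {0:p}
drop 2:r onto {1:s}
drop 3:t onto {1:s}
drop 4:r onto {2:r}
drop 5:p onto {3:t, 4:r}
drop 6:t onto {5:p}
drop 7:s onto {6:t}
drop 8:s onto {7:s}
drop 9:q onto {6:t}
drop 10:p onto {8:s}
ground layer = {0:p}
drop-orders for the pieces not yet dropped (sum over which currently-grounded one goes next):
  1 to go: {9} 1  {10} 1
  2 to go: {8,10} 1  {9,10} 2
  3 to go: {7,8,10} 1  {8,9,10} 3
  4 to go: {7,8,9,10} 4
  5 to go: {6,7,8,9,10} 4
  6 to go: {5,6,7,8,9,10} 4
  7 to go: {3,5,6,7,8,9,10} 4  {4,5,6,7,8,9,10} 4
  8 to go: {2,4,5,6,7,8,9,10} 4  {3,4,5,6,7,8,9,10} 8
  9 to go: {2,3,4,5,6,7,8,9,10} 12
  if 0:p drops first: 12 orders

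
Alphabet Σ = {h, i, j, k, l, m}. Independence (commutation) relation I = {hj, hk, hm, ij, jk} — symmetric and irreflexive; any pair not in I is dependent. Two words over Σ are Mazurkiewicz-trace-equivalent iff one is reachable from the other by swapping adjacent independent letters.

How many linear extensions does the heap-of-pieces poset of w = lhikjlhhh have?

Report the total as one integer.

piece 0:l — minimal
piece 1:h rests on {0:l}
piece 2:i rests on {1:h}
piece 3:k rests on {2:i}
piece 4:j rests on {0:l}
piece 5:l rests on {3:k, 4:j}
piece 6:h rests on {5:l}
piece 7:h rests on {6:h}
piece 8:h rests on {7:h}
minimal pieces: {0:l}
ways to finish when only these pieces remain (= sum over removing one remaining piece with nothing left below it):
  1 left: {8}→1
  2 left: {7,8}→1
  3 left: {6,7,8}→1
  4 left: {5,6,7,8}→1
  5 left: {3,5,6,7,8}→1  {4,5,6,7,8}→1
  6 left: {2,3,5,6,7,8}→1  {3,4,5,6,7,8}→2
  7 left: {1,2,3,5,6,7,8}→1  {2,3,4,5,6,7,8}→3
  placing 0:l first → 4 extensions

4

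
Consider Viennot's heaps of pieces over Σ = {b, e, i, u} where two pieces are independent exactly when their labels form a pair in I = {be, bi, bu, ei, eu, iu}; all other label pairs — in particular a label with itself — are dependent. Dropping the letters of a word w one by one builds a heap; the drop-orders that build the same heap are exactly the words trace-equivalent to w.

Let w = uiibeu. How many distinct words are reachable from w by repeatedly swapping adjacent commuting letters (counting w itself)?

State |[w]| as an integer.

drop 0:u onto floor
drop 1:i onto floor
drop 2:i onto {1:i}
drop 3:b onto floor
drop 4:e onto floor
drop 5:u onto {0:u}
ground layer = {0:u, 1:i, 3:b, 4:e}
drop-orders for the pieces not yet dropped (sum over which currently-grounded one goes next):
  1 to go: {2} 1  {3} 1  {4} 1  {5} 1
  2 to go: {0,5} 1  {1,2} 1  {2,3} 2  {2,4} 2  {2,5} 2  {3,4} 2  {3,5} 2  {4,5} 2
  3 to go: {0,2,5} 3  {0,3,5} 3  {0,4,5} 3  {1,2,3} 3  {1,2,4} 3  {1,2,5} 3  {2,3,4} 6  {2,3,5} 6  {2,4,5} 6  {3,4,5} 6
  4 to go: {0,1,2,5} 6  {0,2,3,5} 12  {0,2,4,5} 12  {0,3,4,5} 12  {1,2,3,4} 12  {1,2,3,5} 12  {1,2,4,5} 12  {2,3,4,5} 24
  if 0:u drops first: 60 orders
  if 1:i drops first: 60 orders
  if 3:b drops first: 30 orders
  if 4:e drops first: 30 orders
heap linearizations: 180

180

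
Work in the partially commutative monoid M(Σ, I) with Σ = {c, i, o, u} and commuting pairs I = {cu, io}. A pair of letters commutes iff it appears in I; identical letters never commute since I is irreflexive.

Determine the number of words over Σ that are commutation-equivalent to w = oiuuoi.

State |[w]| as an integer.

4

0(o) covers ∅
1(i) covers ∅
2(u) covers 0:o, 1:i
3(u) covers 2:u
4(o) covers 3:u
5(i) covers 3:u
floor of heap: 0:o, 1:i
completions by unplaced set U, small U first (add the entries for U minus each lowest piece of U):
  |U|=1: {4}:1  {5}:1
  |U|=2: {4,5}:2
  |U|=3: {3,4,5}:2
  |U|=4: {2,3,4,5}:2
  start at 0(o): 2
  start at 1(i): 2
sum over floor = 4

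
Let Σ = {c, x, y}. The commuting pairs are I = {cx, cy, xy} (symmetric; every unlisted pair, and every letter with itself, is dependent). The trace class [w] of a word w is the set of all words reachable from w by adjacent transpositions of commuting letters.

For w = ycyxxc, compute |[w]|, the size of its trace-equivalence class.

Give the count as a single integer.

piece 0:y — minimal
piece 1:c — minimal
piece 2:y rests on {0:y}
piece 3:x — minimal
piece 4:x rests on {3:x}
piece 5:c rests on {1:c}
minimal pieces: {0:y, 1:c, 3:x}
ways to finish when only these pieces remain (= sum over removing one remaining piece with nothing left below it):
  1 left: {2}→1  {4}→1  {5}→1
  2 left: {0,2}→1  {1,5}→1  {2,4}→2  {2,5}→2  {3,4}→1  {4,5}→2
  3 left: {0,2,4}→3  {0,2,5}→3  {1,2,5}→3  {1,4,5}→3  {2,3,4}→3  {2,4,5}→6  {3,4,5}→3
  4 left: {0,1,2,5}→6  {0,2,3,4}→6  {0,2,4,5}→12  {1,2,4,5}→12  {1,3,4,5}→6  {2,3,4,5}→12
  placing 0:y first → 30 extensions
  placing 1:c first → 30 extensions
  placing 3:x first → 30 extensions
total linear extensions = 90

90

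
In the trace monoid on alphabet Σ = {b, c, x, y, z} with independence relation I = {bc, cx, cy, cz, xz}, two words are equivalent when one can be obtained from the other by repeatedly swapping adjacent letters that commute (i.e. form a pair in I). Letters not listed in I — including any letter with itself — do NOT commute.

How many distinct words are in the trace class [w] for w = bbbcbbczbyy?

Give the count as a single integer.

55

#0=b has no predecessor
#1=b depends on [0:b]
#2=b depends on [1:b]
#3=c has no predecessor
#4=b depends on [2:b]
#5=b depends on [4:b]
#6=c depends on [3:c]
#7=z depends on [5:b]
#8=b depends on [7:z]
#9=y depends on [8:b]
#10=y depends on [9:y]
sources: [0:b, 3:c]
N(rest) = Σ N(rest − s) over sources s of rest; N(one piece) = 1:
  size 1 → [6]=1  [10]=1
  size 2 → [3,6]=1  [6,10]=2  [9,10]=1
  size 3 → [3,6,10]=3  [6,9,10]=3  [8,9,10]=1
  size 4 → [3,6,9,10]=6  [6,8,9,10]=4  [7,8,9,10]=1
  size 5 → [3,6,8,9,10]=10  [5,7,8,9,10]=1  [6,7,8,9,10]=5
  size 6 → [3,6,7,8,9,10]=15  [4,5,7,8,9,10]=1  [5,6,7,8,9,10]=6
  size 7 → [2,4,5,7,8,9,10]=1  [3,5,6,7,8,9,10]=21  [4,5,6,7,8,9,10]=7
  size 8 → [1,2,4,5,7,8,9,10]=1  [2,4,5,6,7,8,9,10]=8  [3,4,5,6,7,8,9,10]=28
  size 9 → [0,1,2,4,5,7,8,9,10]=1  [1,2,4,5,6,7,8,9,10]=9  [2,3,4,5,6,7,8,9,10]=36
  first=0(b) contributes 45
  first=3(c) contributes 10
|[w]| = 55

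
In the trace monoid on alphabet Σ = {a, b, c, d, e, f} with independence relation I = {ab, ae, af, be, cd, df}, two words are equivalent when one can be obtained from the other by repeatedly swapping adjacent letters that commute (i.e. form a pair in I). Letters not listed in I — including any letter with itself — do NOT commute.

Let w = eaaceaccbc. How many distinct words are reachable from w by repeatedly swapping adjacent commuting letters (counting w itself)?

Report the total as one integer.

0(e) covers ∅
1(a) covers ∅
2(a) covers 1:a
3(c) covers 0:e, 2:a
4(e) covers 3:c
5(a) covers 3:c
6(c) covers 4:e, 5:a
7(c) covers 6:c
8(b) covers 7:c
9(c) covers 8:b
floor of heap: 0:e, 1:a
completions by unplaced set U, small U first (add the entries for U minus each lowest piece of U):
  |U|=1: {9}:1
  |U|=2: {8,9}:1
  |U|=3: {7,8,9}:1
  |U|=4: {6,7,8,9}:1
  |U|=5: {4,6,7,8,9}:1  {5,6,7,8,9}:1
  |U|=6: {4,5,6,7,8,9}:2
  |U|=7: {3,4,5,6,7,8,9}:2
  |U|=8: {0,3,4,5,6,7,8,9}:2  {2,3,4,5,6,7,8,9}:2
  start at 0(e): 2
  start at 1(a): 4
sum over floor = 6

6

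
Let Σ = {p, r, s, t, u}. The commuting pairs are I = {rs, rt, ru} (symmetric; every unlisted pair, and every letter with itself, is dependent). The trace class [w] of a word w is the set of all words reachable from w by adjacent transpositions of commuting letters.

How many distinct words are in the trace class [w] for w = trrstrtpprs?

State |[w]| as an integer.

drop 0:t onto floor
drop 1:r onto floor
drop 2:r onto {1:r}
drop 3:s onto {0:t}
drop 4:t onto {3:s}
drop 5:r onto {2:r}
drop 6:t onto {4:t}
drop 7:p onto {5:r, 6:t}
drop 8:p onto {7:p}
drop 9:r onto {8:p}
drop 10:s onto {8:p}
ground layer = {0:t, 1:r}
drop-orders for the pieces not yet dropped (sum over which currently-grounded one goes next):
  1 to go: {9} 1  {10} 1
  2 to go: {9,10} 2
  3 to go: {8,9,10} 2
  4 to go: {7,8,9,10} 2
  5 to go: {5,7,8,9,10} 2  {6,7,8,9,10} 2
  6 to go: {2,5,7,8,9,10} 2  {4,6,7,8,9,10} 2  {5,6,7,8,9,10} 4
  7 to go: {1,2,5,7,8,9,10} 2  {2,5,6,7,8,9,10} 6  {3,4,6,7,8,9,10} 2  {4,5,6,7,8,9,10} 6
  8 to go: {0,3,4,6,7,8,9,10} 2  {1,2,5,6,7,8,9,10} 8  {2,4,5,6,7,8,9,10} 12  {3,4,5,6,7,8,9,10} 8
  9 to go: {0,3,4,5,6,7,8,9,10} 10  {1,2,4,5,6,7,8,9,10} 20  {2,3,4,5,6,7,8,9,10} 20
  if 0:t drops first: 40 orders
  if 1:r drops first: 30 orders
heap linearizations: 70

70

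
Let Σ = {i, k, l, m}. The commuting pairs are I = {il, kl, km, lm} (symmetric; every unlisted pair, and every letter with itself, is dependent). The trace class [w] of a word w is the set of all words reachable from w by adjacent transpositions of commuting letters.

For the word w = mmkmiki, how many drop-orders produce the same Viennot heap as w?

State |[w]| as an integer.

4

#0=m has no predecessor
#1=m depends on [0:m]
#2=k has no predecessor
#3=m depends on [1:m]
#4=i depends on [2:k, 3:m]
#5=k depends on [4:i]
#6=i depends on [5:k]
sources: [0:m, 2:k]
N(rest) = Σ N(rest − s) over sources s of rest; N(one piece) = 1:
  size 1 → [6]=1
  size 2 → [5,6]=1
  size 3 → [4,5,6]=1
  size 4 → [2,4,5,6]=1  [3,4,5,6]=1
  size 5 → [1,3,4,5,6]=1  [2,3,4,5,6]=2
  first=0(m) contributes 3
  first=2(k) contributes 1
|[w]| = 4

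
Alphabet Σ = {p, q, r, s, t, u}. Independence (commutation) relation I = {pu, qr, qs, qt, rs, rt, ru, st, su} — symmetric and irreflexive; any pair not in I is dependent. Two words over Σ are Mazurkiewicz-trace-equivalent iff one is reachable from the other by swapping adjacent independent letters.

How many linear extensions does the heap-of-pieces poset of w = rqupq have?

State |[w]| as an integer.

piece 0:r — minimal
piece 1:q — minimal
piece 2:u rests on {1:q}
piece 3:p rests on {0:r, 1:q}
piece 4:q rests on {2:u, 3:p}
minimal pieces: {0:r, 1:q}
ways to finish when only these pieces remain (= sum over removing one remaining piece with nothing left below it):
  1 left: {4}→1
  2 left: {2,4}→1  {3,4}→1
  3 left: {0,3,4}→1  {2,3,4}→2
  placing 0:r first → 2 extensions
  placing 1:q first → 3 extensions
total linear extensions = 5

5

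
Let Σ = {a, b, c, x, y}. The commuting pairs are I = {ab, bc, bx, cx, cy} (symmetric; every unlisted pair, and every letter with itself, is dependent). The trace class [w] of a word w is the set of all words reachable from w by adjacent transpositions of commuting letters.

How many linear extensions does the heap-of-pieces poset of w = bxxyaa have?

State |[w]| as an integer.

3

#0=b has no predecessor
#1=x has no predecessor
#2=x depends on [1:x]
#3=y depends on [0:b, 2:x]
#4=a depends on [3:y]
#5=a depends on [4:a]
sources: [0:b, 1:x]
N(rest) = Σ N(rest − s) over sources s of rest; N(one piece) = 1:
  size 1 → [5]=1
  size 2 → [4,5]=1
  size 3 → [3,4,5]=1
  size 4 → [0,3,4,5]=1  [2,3,4,5]=1
  first=0(b) contributes 1
  first=1(x) contributes 2
|[w]| = 3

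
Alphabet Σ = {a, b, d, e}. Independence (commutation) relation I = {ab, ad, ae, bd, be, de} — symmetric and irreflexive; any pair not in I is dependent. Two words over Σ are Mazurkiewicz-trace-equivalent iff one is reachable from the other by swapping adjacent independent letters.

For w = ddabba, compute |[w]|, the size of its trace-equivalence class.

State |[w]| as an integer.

0(d) covers ∅
1(d) covers 0:d
2(a) covers ∅
3(b) covers ∅
4(b) covers 3:b
5(a) covers 2:a
floor of heap: 0:d, 2:a, 3:b
completions by unplaced set U, small U first (add the entries for U minus each lowest piece of U):
  |U|=1: {1}:1  {4}:1  {5}:1
  |U|=2: {0,1}:1  {1,4}:2  {1,5}:2  {2,5}:1  {3,4}:1  {4,5}:2
  |U|=3: {0,1,4}:3  {0,1,5}:3  {1,2,5}:3  {1,3,4}:3  {1,4,5}:6  {2,4,5}:3  {3,4,5}:3
  |U|=4: {0,1,2,5}:6  {0,1,3,4}:6  {0,1,4,5}:12  {1,2,4,5}:12  {1,3,4,5}:12  {2,3,4,5}:6
  start at 0(d): 30
  start at 2(a): 30
  start at 3(b): 30
sum over floor = 90

90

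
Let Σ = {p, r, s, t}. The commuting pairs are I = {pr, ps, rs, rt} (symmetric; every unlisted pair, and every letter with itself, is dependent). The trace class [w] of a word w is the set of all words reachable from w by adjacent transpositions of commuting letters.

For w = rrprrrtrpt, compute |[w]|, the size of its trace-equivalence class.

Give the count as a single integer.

210

#0=r has no predecessor
#1=r depends on [0:r]
#2=p has no predecessor
#3=r depends on [1:r]
#4=r depends on [3:r]
#5=r depends on [4:r]
#6=t depends on [2:p]
#7=r depends on [5:r]
#8=p depends on [6:t]
#9=t depends on [8:p]
sources: [0:r, 2:p]
N(rest) = Σ N(rest − s) over sources s of rest; N(one piece) = 1:
  size 1 → [7]=1  [9]=1
  size 2 → [5,7]=1  [7,9]=2  [8,9]=1
  size 3 → [4,5,7]=1  [5,7,9]=3  [6,8,9]=1  [7,8,9]=3
  size 4 → [2,6,8,9]=1  [3,4,5,7]=1  [4,5,7,9]=4  [5,7,8,9]=6  [6,7,8,9]=4
  size 5 → [1,3,4,5,7]=1  [2,6,7,8,9]=5  [3,4,5,7,9]=5  [4,5,7,8,9]=10  [5,6,7,8,9]=10
  size 6 → [0,1,3,4,5,7]=1  [1,3,4,5,7,9]=6  [2,5,6,7,8,9]=15  [3,4,5,7,8,9]=15  [4,5,6,7,8,9]=20
  size 7 → [0,1,3,4,5,7,9]=7  [1,3,4,5,7,8,9]=21  [2,4,5,6,7,8,9]=35  [3,4,5,6,7,8,9]=35
  size 8 → [0,1,3,4,5,7,8,9]=28  [1,3,4,5,6,7,8,9]=56  [2,3,4,5,6,7,8,9]=70
  first=0(r) contributes 126
  first=2(p) contributes 84
|[w]| = 210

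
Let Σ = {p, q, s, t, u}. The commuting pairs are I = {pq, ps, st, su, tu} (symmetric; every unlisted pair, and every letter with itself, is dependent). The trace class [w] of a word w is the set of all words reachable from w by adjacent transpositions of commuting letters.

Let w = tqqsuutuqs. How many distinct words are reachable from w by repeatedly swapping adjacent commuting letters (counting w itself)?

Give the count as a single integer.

20

#0=t has no predecessor
#1=q depends on [0:t]
#2=q depends on [1:q]
#3=s depends on [2:q]
#4=u depends on [2:q]
#5=u depends on [4:u]
#6=t depends on [2:q]
#7=u depends on [5:u]
#8=q depends on [3:s, 6:t, 7:u]
#9=s depends on [8:q]
sources: [0:t]
N(rest) = Σ N(rest − s) over sources s of rest; N(one piece) = 1:
  size 1 → [9]=1
  size 2 → [8,9]=1
  size 3 → [3,8,9]=1  [6,8,9]=1  [7,8,9]=1
  size 4 → [3,6,8,9]=2  [3,7,8,9]=2  [5,7,8,9]=1  [6,7,8,9]=2
  size 5 → [3,5,7,8,9]=3  [3,6,7,8,9]=6  [4,5,7,8,9]=1  [5,6,7,8,9]=3
  size 6 → [3,4,5,7,8,9]=4  [3,5,6,7,8,9]=12  [4,5,6,7,8,9]=4
  size 7 → [3,4,5,6,7,8,9]=20
  size 8 → [2,3,4,5,6,7,8,9]=20
  first=0(t) contributes 20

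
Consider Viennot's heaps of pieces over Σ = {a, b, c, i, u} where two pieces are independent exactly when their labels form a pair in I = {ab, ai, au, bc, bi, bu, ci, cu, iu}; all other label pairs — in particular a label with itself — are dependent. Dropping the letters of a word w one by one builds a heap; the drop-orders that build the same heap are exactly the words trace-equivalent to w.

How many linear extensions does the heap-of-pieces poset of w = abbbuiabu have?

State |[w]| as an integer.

#0=a has no predecessor
#1=b has no predecessor
#2=b depends on [1:b]
#3=b depends on [2:b]
#4=u has no predecessor
#5=i has no predecessor
#6=a depends on [0:a]
#7=b depends on [3:b]
#8=u depends on [4:u]
sources: [0:a, 1:b, 4:u, 5:i]
N(rest) = Σ N(rest − s) over sources s of rest; N(one piece) = 1:
  size 1 → [5]=1  [6]=1  [7]=1  [8]=1
  size 2 → [0,6]=1  [3,7]=1  [4,8]=1  [5,6]=2  [5,7]=2  [5,8]=2  [6,7]=2  [6,8]=2  [7,8]=2
  size 3 → [0,5,6]=3  [0,6,7]=3  [0,6,8]=3  [2,3,7]=1  [3,5,7]=3  [3,6,7]=3  [3,7,8]=3  [4,5,8]=3  [4,6,8]=3  [4,7,8]=3  [5,6,7]=6  [5,6,8]=6  [5,7,8]=6  [6,7,8]=6
  size 4 → [0,3,6,7]=6  [0,4,6,8]=6  [0,5,6,7]=12  [0,5,6,8]=12  [0,6,7,8]=12  [1,2,3,7]=1  [2,3,5,7]=4  [2,3,6,7]=4  [2,3,7,8]=4  [3,4,7,8]=6  [3,5,6,7]=12  [3,5,7,8]=12  [3,6,7,8]=12  [4,5,6,8]=12  [4,5,7,8]=12  [4,6,7,8]=12  [5,6,7,8]=24
  size 5 → [0,2,3,6,7]=10  [0,3,5,6,7]=30  [0,3,6,7,8]=30  [0,4,5,6,8]=30  [0,4,6,7,8]=30  [0,5,6,7,8]=60  [1,2,3,5,7]=5  [1,2,3,6,7]=5  [1,2,3,7,8]=5  [2,3,4,7,8]=10  [2,3,5,6,7]=20  [2,3,5,7,8]=20  [2,3,6,7,8]=20  [3,4,5,7,8]=30  [3,4,6,7,8]=30  [3,5,6,7,8]=60  [4,5,6,7,8]=60
  size 6 → [0,1,2,3,6,7]=15  [0,2,3,5,6,7]=60  [0,2,3,6,7,8]=60  [0,3,4,6,7,8]=90  [0,3,5,6,7,8]=180  [0,4,5,6,7,8]=180  [1,2,3,4,7,8]=15  [1,2,3,5,6,7]=30  [1,2,3,5,7,8]=30  [1,2,3,6,7,8]=30  [2,3,4,5,7,8]=60  [2,3,4,6,7,8]=60  [2,3,5,6,7,8]=120  [3,4,5,6,7,8]=180
  size 7 → [0,1,2,3,5,6,7]=105  [0,1,2,3,6,7,8]=105  [0,2,3,4,6,7,8]=210  [0,2,3,5,6,7,8]=420  [0,3,4,5,6,7,8]=630  [1,2,3,4,5,7,8]=105  [1,2,3,4,6,7,8]=105  [1,2,3,5,6,7,8]=210  [2,3,4,5,6,7,8]=420
  first=0(a) contributes 840
  first=1(b) contributes 1680
  first=4(u) contributes 840
  first=5(i) contributes 420
|[w]| = 3780

3780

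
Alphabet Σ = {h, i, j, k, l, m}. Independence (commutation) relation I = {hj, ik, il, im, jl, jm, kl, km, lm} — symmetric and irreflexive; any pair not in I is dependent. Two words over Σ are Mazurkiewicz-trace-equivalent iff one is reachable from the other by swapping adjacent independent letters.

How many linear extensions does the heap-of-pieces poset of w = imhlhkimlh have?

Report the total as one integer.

48

#0=i has no predecessor
#1=m has no predecessor
#2=h depends on [0:i, 1:m]
#3=l depends on [2:h]
#4=h depends on [3:l]
#5=k depends on [4:h]
#6=i depends on [4:h]
#7=m depends on [4:h]
#8=l depends on [4:h]
#9=h depends on [5:k, 6:i, 7:m, 8:l]
sources: [0:i, 1:m]
N(rest) = Σ N(rest − s) over sources s of rest; N(one piece) = 1:
  size 1 → [9]=1
  size 2 → [5,9]=1  [6,9]=1  [7,9]=1  [8,9]=1
  size 3 → [5,6,9]=2  [5,7,9]=2  [5,8,9]=2  [6,7,9]=2  [6,8,9]=2  [7,8,9]=2
  size 4 → [5,6,7,9]=6  [5,6,8,9]=6  [5,7,8,9]=6  [6,7,8,9]=6
  size 5 → [5,6,7,8,9]=24
  size 6 → [4,5,6,7,8,9]=24
  size 7 → [3,4,5,6,7,8,9]=24
  size 8 → [2,3,4,5,6,7,8,9]=24
  first=0(i) contributes 24
  first=1(m) contributes 24
|[w]| = 48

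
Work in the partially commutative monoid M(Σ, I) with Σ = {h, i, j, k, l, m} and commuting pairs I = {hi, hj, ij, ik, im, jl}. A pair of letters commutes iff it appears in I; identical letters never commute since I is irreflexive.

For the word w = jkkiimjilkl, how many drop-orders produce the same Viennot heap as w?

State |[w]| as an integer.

piece 0:j — minimal
piece 1:k rests on {0:j}
piece 2:k rests on {1:k}
piece 3:i — minimal
piece 4:i rests on {3:i}
piece 5:m rests on {2:k}
piece 6:j rests on {5:m}
piece 7:i rests on {4:i}
piece 8:l rests on {5:m, 7:i}
piece 9:k rests on {6:j, 8:l}
piece 10:l rests on {9:k}
minimal pieces: {0:j, 3:i}
ways to finish when only these pieces remain (= sum over removing one remaining piece with nothing left below it):
  1 left: {10}→1
  2 left: {9,10}→1
  3 left: {6,9,10}→1  {8,9,10}→1
  4 left: {6,8,9,10}→2  {7,8,9,10}→1
  5 left: {4,7,8,9,10}→1  {5,6,8,9,10}→2  {6,7,8,9,10}→3
  6 left: {2,5,6,8,9,10}→2  {3,4,7,8,9,10}→1  {4,6,7,8,9,10}→4  {5,6,7,8,9,10}→5
  7 left: {1,2,5,6,8,9,10}→2  {2,5,6,7,8,9,10}→7  {3,4,6,7,8,9,10}→5  {4,5,6,7,8,9,10}→9
  8 left: {0,1,2,5,6,8,9,10}→2  {1,2,5,6,7,8,9,10}→9  {2,4,5,6,7,8,9,10}→16  {3,4,5,6,7,8,9,10}→14
  9 left: {0,1,2,5,6,7,8,9,10}→11  {1,2,4,5,6,7,8,9,10}→25  {2,3,4,5,6,7,8,9,10}→30
  placing 0:j first → 55 extensions
  placing 3:i first → 36 extensions
total linear extensions = 91

91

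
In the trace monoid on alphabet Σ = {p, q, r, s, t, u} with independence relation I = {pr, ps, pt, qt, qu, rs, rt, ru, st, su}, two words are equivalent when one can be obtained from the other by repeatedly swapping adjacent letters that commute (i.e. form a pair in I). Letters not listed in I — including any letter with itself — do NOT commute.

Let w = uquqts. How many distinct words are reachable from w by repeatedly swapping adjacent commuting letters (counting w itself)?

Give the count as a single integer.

20

0(u) covers ∅
1(q) covers ∅
2(u) covers 0:u
3(q) covers 1:q
4(t) covers 2:u
5(s) covers 3:q
floor of heap: 0:u, 1:q
completions by unplaced set U, small U first (add the entries for U minus each lowest piece of U):
  |U|=1: {4}:1  {5}:1
  |U|=2: {2,4}:1  {3,5}:1  {4,5}:2
  |U|=3: {0,2,4}:1  {1,3,5}:1  {2,4,5}:3  {3,4,5}:3
  |U|=4: {0,2,4,5}:4  {1,3,4,5}:4  {2,3,4,5}:6
  start at 0(u): 10
  start at 1(q): 10
sum over floor = 20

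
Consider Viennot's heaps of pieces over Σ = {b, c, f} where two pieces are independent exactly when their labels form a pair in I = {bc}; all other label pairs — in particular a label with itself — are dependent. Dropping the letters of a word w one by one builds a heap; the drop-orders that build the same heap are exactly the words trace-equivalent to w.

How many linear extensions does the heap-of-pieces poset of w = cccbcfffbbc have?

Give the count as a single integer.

#0=c has no predecessor
#1=c depends on [0:c]
#2=c depends on [1:c]
#3=b has no predecessor
#4=c depends on [2:c]
#5=f depends on [3:b, 4:c]
#6=f depends on [5:f]
#7=f depends on [6:f]
#8=b depends on [7:f]
#9=b depends on [8:b]
#10=c depends on [7:f]
sources: [0:c, 3:b]
N(rest) = Σ N(rest − s) over sources s of rest; N(one piece) = 1:
  size 1 → [9]=1  [10]=1
  size 2 → [8,9]=1  [9,10]=2
  size 3 → [8,9,10]=3
  size 4 → [7,8,9,10]=3
  size 5 → [6,7,8,9,10]=3
  size 6 → [5,6,7,8,9,10]=3
  size 7 → [3,5,6,7,8,9,10]=3  [4,5,6,7,8,9,10]=3
  size 8 → [2,4,5,6,7,8,9,10]=3  [3,4,5,6,7,8,9,10]=6
  size 9 → [1,2,4,5,6,7,8,9,10]=3  [2,3,4,5,6,7,8,9,10]=9
  first=0(c) contributes 12
  first=3(b) contributes 3
|[w]| = 15

15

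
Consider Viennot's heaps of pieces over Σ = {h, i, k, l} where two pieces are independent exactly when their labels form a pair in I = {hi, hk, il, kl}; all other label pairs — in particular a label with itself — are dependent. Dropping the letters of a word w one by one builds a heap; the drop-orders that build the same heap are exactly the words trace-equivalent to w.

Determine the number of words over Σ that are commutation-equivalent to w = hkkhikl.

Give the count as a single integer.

35

drop 0:h onto floor
drop 1:k onto floor
drop 2:k onto {1:k}
drop 3:h onto {0:h}
drop 4:i onto {2:k}
drop 5:k onto {4:i}
drop 6:l onto {3:h}
ground layer = {0:h, 1:k}
drop-orders for the pieces not yet dropped (sum over which currently-grounded one goes next):
  1 to go: {5} 1  {6} 1
  2 to go: {3,6} 1  {4,5} 1  {5,6} 2
  3 to go: {0,3,6} 1  {2,4,5} 1  {3,5,6} 3  {4,5,6} 3
  4 to go: {0,3,5,6} 4  {1,2,4,5} 1  {2,4,5,6} 4  {3,4,5,6} 6
  5 to go: {0,3,4,5,6} 10  {1,2,4,5,6} 5  {2,3,4,5,6} 10
  if 0:h drops first: 15 orders
  if 1:k drops first: 20 orders
heap linearizations: 35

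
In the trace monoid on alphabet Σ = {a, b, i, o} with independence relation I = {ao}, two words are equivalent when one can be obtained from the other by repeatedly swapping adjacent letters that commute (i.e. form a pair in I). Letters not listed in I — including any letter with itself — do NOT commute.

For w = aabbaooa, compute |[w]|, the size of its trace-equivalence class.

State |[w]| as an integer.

0(a) covers ∅
1(a) covers 0:a
2(b) covers 1:a
3(b) covers 2:b
4(a) covers 3:b
5(o) covers 3:b
6(o) covers 5:o
7(a) covers 4:a
floor of heap: 0:a
completions by unplaced set U, small U first (add the entries for U minus each lowest piece of U):
  |U|=1: {6}:1  {7}:1
  |U|=2: {4,7}:1  {5,6}:1  {6,7}:2
  |U|=3: {4,6,7}:3  {5,6,7}:3
  |U|=4: {4,5,6,7}:6
  |U|=5: {3,4,5,6,7}:6
  |U|=6: {2,3,4,5,6,7}:6
  start at 0(a): 6

6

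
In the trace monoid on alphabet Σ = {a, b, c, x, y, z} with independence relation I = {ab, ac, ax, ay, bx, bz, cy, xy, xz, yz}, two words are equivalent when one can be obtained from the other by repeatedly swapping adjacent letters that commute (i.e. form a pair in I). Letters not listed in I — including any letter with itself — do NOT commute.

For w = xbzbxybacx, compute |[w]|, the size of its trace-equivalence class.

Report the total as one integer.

#0=x has no predecessor
#1=b has no predecessor
#2=z has no predecessor
#3=b depends on [1:b]
#4=x depends on [0:x]
#5=y depends on [3:b]
#6=b depends on [5:y]
#7=a depends on [2:z]
#8=c depends on [2:z, 4:x, 6:b]
#9=x depends on [8:c]
sources: [0:x, 1:b, 2:z]
N(rest) = Σ N(rest − s) over sources s of rest; N(one piece) = 1:
  size 1 → [7]=1  [9]=1
  size 2 → [7,9]=2  [8,9]=1
  size 3 → [4,8,9]=1  [6,8,9]=1  [7,8,9]=3
  size 4 → [0,4,8,9]=1  [2,7,8,9]=3  [4,6,8,9]=2  [4,7,8,9]=4  [5,6,8,9]=1  [6,7,8,9]=4
  size 5 → [0,4,6,8,9]=3  [0,4,7,8,9]=5  [2,4,7,8,9]=7  [2,6,7,8,9]=7  [3,5,6,8,9]=1  [4,5,6,8,9]=3  [4,6,7,8,9]=10  [5,6,7,8,9]=5
  size 6 → [0,2,4,7,8,9]=12  [0,4,5,6,8,9]=6  [0,4,6,7,8,9]=18  [1,3,5,6,8,9]=1  [2,4,6,7,8,9]=24  [2,5,6,7,8,9]=12  [3,4,5,6,8,9]=4  [3,5,6,7,8,9]=6  [4,5,6,7,8,9]=18
  size 7 → [0,2,4,6,7,8,9]=54  [0,3,4,5,6,8,9]=10  [0,4,5,6,7,8,9]=42  [1,3,4,5,6,8,9]=5  [1,3,5,6,7,8,9]=7  [2,3,5,6,7,8,9]=18  [2,4,5,6,7,8,9]=54  [3,4,5,6,7,8,9]=28
  size 8 → [0,1,3,4,5,6,8,9]=15  [0,2,4,5,6,7,8,9]=150  [0,3,4,5,6,7,8,9]=80  [1,2,3,5,6,7,8,9]=25  [1,3,4,5,6,7,8,9]=40  [2,3,4,5,6,7,8,9]=100
  first=0(x) contributes 165
  first=1(b) contributes 330
  first=2(z) contributes 135
|[w]| = 630

630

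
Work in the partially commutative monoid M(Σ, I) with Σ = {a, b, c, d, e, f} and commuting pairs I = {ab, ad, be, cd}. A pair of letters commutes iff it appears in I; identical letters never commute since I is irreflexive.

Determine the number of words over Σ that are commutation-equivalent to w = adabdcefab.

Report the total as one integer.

0(a) covers ∅
1(d) covers ∅
2(a) covers 0:a
3(b) covers 1:d
4(d) covers 3:b
5(c) covers 2:a, 3:b
6(e) covers 4:d, 5:c
7(f) covers 6:e
8(a) covers 7:f
9(b) covers 7:f
floor of heap: 0:a, 1:d
completions by unplaced set U, small U first (add the entries for U minus each lowest piece of U):
  |U|=1: {8}:1  {9}:1
  |U|=2: {8,9}:2
  |U|=3: {7,8,9}:2
  |U|=4: {6,7,8,9}:2
  |U|=5: {4,6,7,8,9}:2  {5,6,7,8,9}:2
  |U|=6: {2,5,6,7,8,9}:2  {4,5,6,7,8,9}:4
  |U|=7: {0,2,5,6,7,8,9}:2  {2,4,5,6,7,8,9}:6  {3,4,5,6,7,8,9}:4
  |U|=8: {0,2,4,5,6,7,8,9}:8  {1,3,4,5,6,7,8,9}:4  {2,3,4,5,6,7,8,9}:10
  start at 0(a): 14
  start at 1(d): 18
sum over floor = 32

32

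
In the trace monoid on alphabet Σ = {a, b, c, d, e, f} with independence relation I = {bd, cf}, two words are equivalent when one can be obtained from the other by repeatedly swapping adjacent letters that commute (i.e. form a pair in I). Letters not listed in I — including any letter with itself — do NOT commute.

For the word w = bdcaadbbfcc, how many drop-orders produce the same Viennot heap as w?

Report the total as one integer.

18

piece 0:b — minimal
piece 1:d — minimal
piece 2:c rests on {0:b, 1:d}
piece 3:a rests on {2:c}
piece 4:a rests on {3:a}
piece 5:d rests on {4:a}
piece 6:b rests on {4:a}
piece 7:b rests on {6:b}
piece 8:f rests on {5:d, 7:b}
piece 9:c rests on {5:d, 7:b}
piece 10:c rests on {9:c}
minimal pieces: {0:b, 1:d}
ways to finish when only these pieces remain (= sum over removing one remaining piece with nothing left below it):
  1 left: {8}→1  {10}→1
  2 left: {8,10}→2  {9,10}→1
  3 left: {8,9,10}→3
  4 left: {5,8,9,10}→3  {7,8,9,10}→3
  5 left: {5,7,8,9,10}→6  {6,7,8,9,10}→3
  6 left: {5,6,7,8,9,10}→9
  7 left: {4,5,6,7,8,9,10}→9
  8 left: {3,4,5,6,7,8,9,10}→9
  9 left: {2,3,4,5,6,7,8,9,10}→9
  placing 0:b first → 9 extensions
  placing 1:d first → 9 extensions
total linear extensions = 18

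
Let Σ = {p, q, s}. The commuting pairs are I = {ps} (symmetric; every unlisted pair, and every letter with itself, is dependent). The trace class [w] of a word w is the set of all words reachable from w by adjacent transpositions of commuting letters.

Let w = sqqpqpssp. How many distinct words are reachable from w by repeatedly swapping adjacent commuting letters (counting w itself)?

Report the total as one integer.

0(s) covers ∅
1(q) covers 0:s
2(q) covers 1:q
3(p) covers 2:q
4(q) covers 3:p
5(p) covers 4:q
6(s) covers 4:q
7(s) covers 6:s
8(p) covers 5:p
floor of heap: 0:s
completions by unplaced set U, small U first (add the entries for U minus each lowest piece of U):
  |U|=1: {7}:1  {8}:1
  |U|=2: {5,8}:1  {6,7}:1  {7,8}:2
  |U|=3: {5,7,8}:3  {6,7,8}:3
  |U|=4: {5,6,7,8}:6
  |U|=5: {4,5,6,7,8}:6
  |U|=6: {3,4,5,6,7,8}:6
  |U|=7: {2,3,4,5,6,7,8}:6
  start at 0(s): 6

6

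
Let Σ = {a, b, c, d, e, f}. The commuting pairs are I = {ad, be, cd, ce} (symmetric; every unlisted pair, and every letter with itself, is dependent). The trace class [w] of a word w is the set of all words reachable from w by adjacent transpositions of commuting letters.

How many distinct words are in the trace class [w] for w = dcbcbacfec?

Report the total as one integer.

#0=d has no predecessor
#1=c has no predecessor
#2=b depends on [0:d, 1:c]
#3=c depends on [2:b]
#4=b depends on [3:c]
#5=a depends on [4:b]
#6=c depends on [5:a]
#7=f depends on [6:c]
#8=e depends on [7:f]
#9=c depends on [7:f]
sources: [0:d, 1:c]
N(rest) = Σ N(rest − s) over sources s of rest; N(one piece) = 1:
  size 1 → [8]=1  [9]=1
  size 2 → [8,9]=2
  size 3 → [7,8,9]=2
  size 4 → [6,7,8,9]=2
  size 5 → [5,6,7,8,9]=2
  size 6 → [4,5,6,7,8,9]=2
  size 7 → [3,4,5,6,7,8,9]=2
  size 8 → [2,3,4,5,6,7,8,9]=2
  first=0(d) contributes 2
  first=1(c) contributes 2
|[w]| = 4

4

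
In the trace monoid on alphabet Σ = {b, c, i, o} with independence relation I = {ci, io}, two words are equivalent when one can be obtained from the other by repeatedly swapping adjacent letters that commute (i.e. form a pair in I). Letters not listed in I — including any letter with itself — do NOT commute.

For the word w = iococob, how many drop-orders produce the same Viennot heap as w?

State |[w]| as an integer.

piece 0:i — minimal
piece 1:o — minimal
piece 2:c rests on {1:o}
piece 3:o rests on {2:c}
piece 4:c rests on {3:o}
piece 5:o rests on {4:c}
piece 6:b rests on {0:i, 5:o}
minimal pieces: {0:i, 1:o}
ways to finish when only these pieces remain (= sum over removing one remaining piece with nothing left below it):
  1 left: {6}→1
  2 left: {0,6}→1  {5,6}→1
  3 left: {0,5,6}→2  {4,5,6}→1
  4 left: {0,4,5,6}→3  {3,4,5,6}→1
  5 left: {0,3,4,5,6}→4  {2,3,4,5,6}→1
  placing 0:i first → 1 extensions
  placing 1:o first → 5 extensions
total linear extensions = 6

6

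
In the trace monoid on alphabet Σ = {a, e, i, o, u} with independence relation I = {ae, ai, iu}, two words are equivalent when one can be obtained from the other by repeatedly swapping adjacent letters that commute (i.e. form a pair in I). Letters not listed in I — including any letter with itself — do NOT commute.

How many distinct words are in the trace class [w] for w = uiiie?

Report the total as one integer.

4

0(u) covers ∅
1(i) covers ∅
2(i) covers 1:i
3(i) covers 2:i
4(e) covers 0:u, 3:i
floor of heap: 0:u, 1:i
completions by unplaced set U, small U first (add the entries for U minus each lowest piece of U):
  |U|=1: {4}:1
  |U|=2: {0,4}:1  {3,4}:1
  |U|=3: {0,3,4}:2  {2,3,4}:1
  start at 0(u): 1
  start at 1(i): 3
sum over floor = 4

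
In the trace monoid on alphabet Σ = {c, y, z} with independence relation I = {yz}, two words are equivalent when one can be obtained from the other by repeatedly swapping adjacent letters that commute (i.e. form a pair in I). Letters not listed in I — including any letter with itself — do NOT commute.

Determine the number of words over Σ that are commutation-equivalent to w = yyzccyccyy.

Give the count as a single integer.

3

#0=y has no predecessor
#1=y depends on [0:y]
#2=z has no predecessor
#3=c depends on [1:y, 2:z]
#4=c depends on [3:c]
#5=y depends on [4:c]
#6=c depends on [5:y]
#7=c depends on [6:c]
#8=y depends on [7:c]
#9=y depends on [8:y]
sources: [0:y, 2:z]
N(rest) = Σ N(rest − s) over sources s of rest; N(one piece) = 1:
  size 1 → [9]=1
  size 2 → [8,9]=1
  size 3 → [7,8,9]=1
  size 4 → [6,7,8,9]=1
  size 5 → [5,6,7,8,9]=1
  size 6 → [4,5,6,7,8,9]=1
  size 7 → [3,4,5,6,7,8,9]=1
  size 8 → [1,3,4,5,6,7,8,9]=1  [2,3,4,5,6,7,8,9]=1
  first=0(y) contributes 2
  first=2(z) contributes 1
|[w]| = 3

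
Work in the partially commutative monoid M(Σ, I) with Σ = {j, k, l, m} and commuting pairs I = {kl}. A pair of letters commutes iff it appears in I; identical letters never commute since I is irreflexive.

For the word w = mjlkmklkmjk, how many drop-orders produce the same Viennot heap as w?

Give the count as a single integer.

6

0(m) covers ∅
1(j) covers 0:m
2(l) covers 1:j
3(k) covers 1:j
4(m) covers 2:l, 3:k
5(k) covers 4:m
6(l) covers 4:m
7(k) covers 5:k
8(m) covers 6:l, 7:k
9(j) covers 8:m
10(k) covers 9:j
floor of heap: 0:m
completions by unplaced set U, small U first (add the entries for U minus each lowest piece of U):
  |U|=1: {10}:1
  |U|=2: {9,10}:1
  |U|=3: {8,9,10}:1
  |U|=4: {6,8,9,10}:1  {7,8,9,10}:1
  |U|=5: {5,7,8,9,10}:1  {6,7,8,9,10}:2
  |U|=6: {5,6,7,8,9,10}:3
  |U|=7: {4,5,6,7,8,9,10}:3
  |U|=8: {2,4,5,6,7,8,9,10}:3  {3,4,5,6,7,8,9,10}:3
  |U|=9: {2,3,4,5,6,7,8,9,10}:6
  start at 0(m): 6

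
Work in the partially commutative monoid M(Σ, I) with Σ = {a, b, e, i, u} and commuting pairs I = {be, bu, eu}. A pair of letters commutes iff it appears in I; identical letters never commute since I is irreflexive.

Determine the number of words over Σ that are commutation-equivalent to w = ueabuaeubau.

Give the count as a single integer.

24

#0=u has no predecessor
#1=e has no predecessor
#2=a depends on [0:u, 1:e]
#3=b depends on [2:a]
#4=u depends on [2:a]
#5=a depends on [3:b, 4:u]
#6=e depends on [5:a]
#7=u depends on [5:a]
#8=b depends on [5:a]
#9=a depends on [6:e, 7:u, 8:b]
#10=u depends on [9:a]
sources: [0:u, 1:e]
N(rest) = Σ N(rest − s) over sources s of rest; N(one piece) = 1:
  size 1 → [10]=1
  size 2 → [9,10]=1
  size 3 → [6,9,10]=1  [7,9,10]=1  [8,9,10]=1
  size 4 → [6,7,9,10]=2  [6,8,9,10]=2  [7,8,9,10]=2
  size 5 → [6,7,8,9,10]=6
  size 6 → [5,6,7,8,9,10]=6
  size 7 → [3,5,6,7,8,9,10]=6  [4,5,6,7,8,9,10]=6
  size 8 → [3,4,5,6,7,8,9,10]=12
  size 9 → [2,3,4,5,6,7,8,9,10]=12
  first=0(u) contributes 12
  first=1(e) contributes 12
|[w]| = 24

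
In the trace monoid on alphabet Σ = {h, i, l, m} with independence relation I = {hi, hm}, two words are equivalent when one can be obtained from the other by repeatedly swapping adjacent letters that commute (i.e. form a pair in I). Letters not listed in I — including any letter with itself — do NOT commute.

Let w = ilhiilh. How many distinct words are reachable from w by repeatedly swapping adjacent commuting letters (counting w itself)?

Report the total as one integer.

3

piece 0:i — minimal
piece 1:l rests on {0:i}
piece 2:h rests on {1:l}
piece 3:i rests on {1:l}
piece 4:i rests on {3:i}
piece 5:l rests on {2:h, 4:i}
piece 6:h rests on {5:l}
minimal pieces: {0:i}
ways to finish when only these pieces remain (= sum over removing one remaining piece with nothing left below it):
  1 left: {6}→1
  2 left: {5,6}→1
  3 left: {2,5,6}→1  {4,5,6}→1
  4 left: {2,4,5,6}→2  {3,4,5,6}→1
  5 left: {2,3,4,5,6}→3
  placing 0:i first → 3 extensions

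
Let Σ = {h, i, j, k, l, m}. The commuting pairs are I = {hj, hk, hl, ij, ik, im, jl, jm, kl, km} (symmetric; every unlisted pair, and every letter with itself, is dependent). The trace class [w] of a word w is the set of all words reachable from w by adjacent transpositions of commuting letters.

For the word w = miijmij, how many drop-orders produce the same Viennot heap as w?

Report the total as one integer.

210

#0=m has no predecessor
#1=i has no predecessor
#2=i depends on [1:i]
#3=j has no predecessor
#4=m depends on [0:m]
#5=i depends on [2:i]
#6=j depends on [3:j]
sources: [0:m, 1:i, 3:j]
N(rest) = Σ N(rest − s) over sources s of rest; N(one piece) = 1:
  size 1 → [4]=1  [5]=1  [6]=1
  size 2 → [0,4]=1  [2,5]=1  [3,6]=1  [4,5]=2  [4,6]=2  [5,6]=2
  size 3 → [0,4,5]=3  [0,4,6]=3  [1,2,5]=1  [2,4,5]=3  [2,5,6]=3  [3,4,6]=3  [3,5,6]=3  [4,5,6]=6
  size 4 → [0,2,4,5]=6  [0,3,4,6]=6  [0,4,5,6]=12  [1,2,4,5]=4  [1,2,5,6]=4  [2,3,5,6]=6  [2,4,5,6]=12  [3,4,5,6]=12
  size 5 → [0,1,2,4,5]=10  [0,2,4,5,6]=30  [0,3,4,5,6]=30  [1,2,3,5,6]=10  [1,2,4,5,6]=20  [2,3,4,5,6]=30
  first=0(m) contributes 60
  first=1(i) contributes 90
  first=3(j) contributes 60
|[w]| = 210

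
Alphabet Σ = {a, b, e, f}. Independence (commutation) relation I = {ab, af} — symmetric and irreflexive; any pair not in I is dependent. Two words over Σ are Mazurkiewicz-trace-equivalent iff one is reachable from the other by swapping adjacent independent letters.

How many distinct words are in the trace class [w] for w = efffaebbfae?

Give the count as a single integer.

16

piece 0:e — minimal
piece 1:f rests on {0:e}
piece 2:f rests on {1:f}
piece 3:f rests on {2:f}
piece 4:a rests on {0:e}
piece 5:e rests on {3:f, 4:a}
piece 6:b rests on {5:e}
piece 7:b rests on {6:b}
piece 8:f rests on {7:b}
piece 9:a rests on {5:e}
piece 10:e rests on {8:f, 9:a}
minimal pieces: {0:e}
ways to finish when only these pieces remain (= sum over removing one remaining piece with nothing left below it):
  1 left: {10}→1
  2 left: {8,10}→1  {9,10}→1
  3 left: {7,8,10}→1  {8,9,10}→2
  4 left: {6,7,8,10}→1  {7,8,9,10}→3
  5 left: {6,7,8,9,10}→4
  6 left: {5,6,7,8,9,10}→4
  7 left: {3,5,6,7,8,9,10}→4  {4,5,6,7,8,9,10}→4
  8 left: {2,3,5,6,7,8,9,10}→4  {3,4,5,6,7,8,9,10}→8
  9 left: {1,2,3,5,6,7,8,9,10}→4  {2,3,4,5,6,7,8,9,10}→12
  placing 0:e first → 16 extensions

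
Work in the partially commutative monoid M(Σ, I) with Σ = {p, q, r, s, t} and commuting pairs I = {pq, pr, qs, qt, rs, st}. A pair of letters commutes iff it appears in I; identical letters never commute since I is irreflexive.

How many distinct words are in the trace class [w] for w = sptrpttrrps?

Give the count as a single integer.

piece 0:s — minimal
piece 1:p rests on {0:s}
piece 2:t rests on {1:p}
piece 3:r rests on {2:t}
piece 4:p rests on {2:t}
piece 5:t rests on {3:r, 4:p}
piece 6:t rests on {5:t}
piece 7:r rests on {6:t}
piece 8:r rests on {7:r}
piece 9:p rests on {6:t}
piece 10:s rests on {9:p}
minimal pieces: {0:s}
ways to finish when only these pieces remain (= sum over removing one remaining piece with nothing left below it):
  1 left: {8}→1  {10}→1
  2 left: {7,8}→1  {8,10}→2  {9,10}→1
  3 left: {7,8,10}→3  {8,9,10}→3
  4 left: {7,8,9,10}→6
  5 left: {6,7,8,9,10}→6
  6 left: {5,6,7,8,9,10}→6
  7 left: {3,5,6,7,8,9,10}→6  {4,5,6,7,8,9,10}→6
  8 left: {3,4,5,6,7,8,9,10}→12
  9 left: {2,3,4,5,6,7,8,9,10}→12
  placing 0:s first → 12 extensions

12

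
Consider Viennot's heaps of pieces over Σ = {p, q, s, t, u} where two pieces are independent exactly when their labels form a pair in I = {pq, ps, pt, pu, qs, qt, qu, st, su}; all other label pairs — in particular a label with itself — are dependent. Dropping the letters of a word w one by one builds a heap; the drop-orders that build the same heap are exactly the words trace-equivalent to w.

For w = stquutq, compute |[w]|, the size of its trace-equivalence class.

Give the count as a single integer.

0(s) covers ∅
1(t) covers ∅
2(q) covers ∅
3(u) covers 1:t
4(u) covers 3:u
5(t) covers 4:u
6(q) covers 2:q
floor of heap: 0:s, 1:t, 2:q
completions by unplaced set U, small U first (add the entries for U minus each lowest piece of U):
  |U|=1: {0}:1  {5}:1  {6}:1
  |U|=2: {0,5}:2  {0,6}:2  {2,6}:1  {4,5}:1  {5,6}:2
  |U|=3: {0,2,6}:3  {0,4,5}:3  {0,5,6}:6  {2,5,6}:3  {3,4,5}:1  {4,5,6}:3
  |U|=4: {0,2,5,6}:12  {0,3,4,5}:4  {0,4,5,6}:12  {1,3,4,5}:1  {2,4,5,6}:6  {3,4,5,6}:4
  |U|=5: {0,1,3,4,5}:5  {0,2,4,5,6}:30  {0,3,4,5,6}:20  {1,3,4,5,6}:5  {2,3,4,5,6}:10
  start at 0(s): 15
  start at 1(t): 60
  start at 2(q): 30
sum over floor = 105

105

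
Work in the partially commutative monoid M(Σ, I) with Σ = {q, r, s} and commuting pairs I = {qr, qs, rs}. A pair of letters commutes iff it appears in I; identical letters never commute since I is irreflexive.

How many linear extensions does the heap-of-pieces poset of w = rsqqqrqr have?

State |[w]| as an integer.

piece 0:r — minimal
piece 1:s — minimal
piece 2:q — minimal
piece 3:q rests on {2:q}
piece 4:q rests on {3:q}
piece 5:r rests on {0:r}
piece 6:q rests on {4:q}
piece 7:r rests on {5:r}
minimal pieces: {0:r, 1:s, 2:q}
ways to finish when only these pieces remain (= sum over removing one remaining piece with nothing left below it):
  1 left: {1}→1  {6}→1  {7}→1
  2 left: {1,6}→2  {1,7}→2  {4,6}→1  {5,7}→1  {6,7}→2
  3 left: {0,5,7}→1  {1,4,6}→3  {1,5,7}→3  {1,6,7}→6  {3,4,6}→1  {4,6,7}→3  {5,6,7}→3
  4 left: {0,1,5,7}→4  {0,5,6,7}→4  {1,3,4,6}→4  {1,4,6,7}→12  {1,5,6,7}→12  {2,3,4,6}→1  {3,4,6,7}→4  {4,5,6,7}→6
  5 left: {0,1,5,6,7}→20  {0,4,5,6,7}→10  {1,2,3,4,6}→5  {1,3,4,6,7}→20  {1,4,5,6,7}→30  {2,3,4,6,7}→5  {3,4,5,6,7}→10
  6 left: {0,1,4,5,6,7}→60  {0,3,4,5,6,7}→20  {1,2,3,4,6,7}→30  {1,3,4,5,6,7}→60  {2,3,4,5,6,7}→15
  placing 0:r first → 105 extensions
  placing 1:s first → 35 extensions
  placing 2:q first → 140 extensions
total linear extensions = 280

280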